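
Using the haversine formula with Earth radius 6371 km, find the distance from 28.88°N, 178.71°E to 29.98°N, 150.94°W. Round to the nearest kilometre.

2933 km

Δλ = -150.94 − 178.71 = -329.65°; wrapped into (−180°, 180°]: 30.35°.
Δφ = 29.98 − 28.88 = 1.10°.
a = sin²(Δφ/2) + cos φ₁ · cos φ₂ · sin²(Δλ/2) = 0.052065.
c = 2·atan2(√a, √(1−a)) = 0.46041 rad → d = 6371·c ≈ 2933.27 km.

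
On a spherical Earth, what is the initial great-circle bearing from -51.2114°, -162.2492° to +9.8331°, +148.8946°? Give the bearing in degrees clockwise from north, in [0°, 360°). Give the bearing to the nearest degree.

Δλ = 148.8946 − -162.2492 = 311.1438°; wrapped into (−180°, 180°]: -48.8562°.
θ = atan2( sin Δλ · cos φ₂ , cos φ₁ · sin φ₂ − sin φ₁ · cos φ₂ · cos Δλ )
  = atan2(-0.74200, 0.61230) = -50.470° → normalised to [0°, 360°): 309.530°.

310°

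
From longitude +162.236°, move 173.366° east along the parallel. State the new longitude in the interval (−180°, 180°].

-24.398°

Start at +162.236°; shift +173.366° → +335.602°.
+335.602° lies outside (−180°, 180°]; subtract 360° → -24.398°.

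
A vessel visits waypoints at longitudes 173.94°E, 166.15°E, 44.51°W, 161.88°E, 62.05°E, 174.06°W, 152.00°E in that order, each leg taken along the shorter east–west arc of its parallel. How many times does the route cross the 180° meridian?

Leg 1: +173.94° → +166.15°, shortest Δλ = -7.79° (west) — does not cross 180°.
Leg 2: +166.15° → -44.51°, shortest Δλ = 149.34° (east) — crosses 180°.
Leg 3: -44.51° → +161.88°, shortest Δλ = -153.61° (west) — crosses 180°.
Leg 4: +161.88° → +62.05°, shortest Δλ = -99.83° (west) — does not cross 180°.
Leg 5: +62.05° → -174.06°, shortest Δλ = 123.89° (east) — crosses 180°.
Leg 6: -174.06° → +152.00°, shortest Δλ = -33.94° (west) — crosses 180°.
Total crossings: 4.

4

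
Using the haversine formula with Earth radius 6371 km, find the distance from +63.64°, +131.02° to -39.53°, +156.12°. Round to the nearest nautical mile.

Δλ = 156.12 − 131.02 = 25.10°.
Δφ = -39.53 − 63.64 = -103.17°.
a = sin²(Δφ/2) + cos φ₁ · cos φ₂ · sin²(Δλ/2) = 0.630090.
c = 2·atan2(√a, √(1−a)) = 1.83401 rad → d = 6371·c ≈ 11684.45 km ≈ 6309.10 nmi.

6309 nmi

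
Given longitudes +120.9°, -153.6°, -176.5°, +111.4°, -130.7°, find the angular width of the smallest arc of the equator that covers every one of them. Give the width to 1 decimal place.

117.9°

Sort the longitudes: -176.5°, -153.6°, -130.7°, +111.4°, +120.9°.
Eastward gaps between consecutive values (wrapping around): 22.9°, 22.9°, 242.1°, 9.5°, 62.6°.
Largest gap = 242.1° ⇒ minimal covering band is its complement: 360° − 242.1° = 117.9°.
Band runs from +111.4° eastward to -130.7°, crossing the antimeridian.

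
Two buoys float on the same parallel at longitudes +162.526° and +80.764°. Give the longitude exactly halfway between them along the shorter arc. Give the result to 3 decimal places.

+121.645°

Signed shortest Δλ from +162.526° to +80.764° is -81.762°.
Midpoint longitude = +162.526° + (-81.762°)/2 = +162.526° − 40.881° = +121.645°.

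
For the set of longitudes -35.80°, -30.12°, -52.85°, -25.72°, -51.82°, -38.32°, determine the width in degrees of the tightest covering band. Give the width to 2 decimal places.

Sort the longitudes: -52.85°, -51.82°, -38.32°, -35.80°, -30.12°, -25.72°.
Eastward gaps between consecutive values (wrapping around): 1.03°, 13.50°, 2.52°, 5.68°, 4.40°, 332.87°.
Largest gap = 332.87° ⇒ minimal covering band is its complement: 360° − 332.87° = 27.13°.
Band runs from -52.85° eastward to -25.72°.

27.13°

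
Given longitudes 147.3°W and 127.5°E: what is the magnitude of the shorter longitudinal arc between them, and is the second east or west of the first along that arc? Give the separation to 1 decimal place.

85.2° west

Raw difference: 127.5 − -147.3 = 274.8°.
Normalise into (−180°, 180°]: 274.8° − 360° = -85.2°.
Negative ⇒ the second point lies to the west; separation 85.2°.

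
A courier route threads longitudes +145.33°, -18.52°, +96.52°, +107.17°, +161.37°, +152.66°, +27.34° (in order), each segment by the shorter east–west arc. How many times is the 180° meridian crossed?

Leg 1: +145.33° → -18.52°, shortest Δλ = -163.85° (west) — does not cross 180°.
Leg 2: -18.52° → +96.52°, shortest Δλ = 115.04° (east) — does not cross 180°.
Leg 3: +96.52° → +107.17°, shortest Δλ = 10.65° (east) — does not cross 180°.
Leg 4: +107.17° → +161.37°, shortest Δλ = 54.2° (east) — does not cross 180°.
Leg 5: +161.37° → +152.66°, shortest Δλ = -8.71° (west) — does not cross 180°.
Leg 6: +152.66° → +27.34°, shortest Δλ = -125.32° (west) — does not cross 180°.
Total crossings: 0.

0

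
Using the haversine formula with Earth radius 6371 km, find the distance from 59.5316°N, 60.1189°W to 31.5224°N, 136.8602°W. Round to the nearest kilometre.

Δλ = -136.8602 − -60.1189 = -76.7413°.
Δφ = 31.5224 − 59.5316 = -28.0092°.
a = sin²(Δφ/2) + cos φ₁ · cos φ₂ · sin²(Δλ/2) = 0.225117.
c = 2·atan2(√a, √(1−a)) = 0.98871 rad → d = 6371·c ≈ 6299.08 km.

6299 km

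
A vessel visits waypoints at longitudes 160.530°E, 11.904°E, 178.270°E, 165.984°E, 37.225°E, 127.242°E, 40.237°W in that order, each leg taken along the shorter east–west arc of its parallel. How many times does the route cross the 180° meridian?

0

Leg 1: +160.530° → +11.904°, shortest Δλ = -148.626° (west) — does not cross 180°.
Leg 2: +11.904° → +178.270°, shortest Δλ = 166.366° (east) — does not cross 180°.
Leg 3: +178.270° → +165.984°, shortest Δλ = -12.286° (west) — does not cross 180°.
Leg 4: +165.984° → +37.225°, shortest Δλ = -128.759° (west) — does not cross 180°.
Leg 5: +37.225° → +127.242°, shortest Δλ = 90.017° (east) — does not cross 180°.
Leg 6: +127.242° → -40.237°, shortest Δλ = -167.479° (west) — does not cross 180°.
Total crossings: 0.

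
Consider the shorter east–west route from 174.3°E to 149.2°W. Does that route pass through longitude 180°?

Yes

Naïve |-149.2 − 174.3| = 323.5° > 180°, so the shorter arc goes the other way round — across 180°.
Signed shortest Δλ = ((-149.2 − 174.3 + 180) mod 360) − 180 = 36.5°.
Going east by 36.5° from +174.3° passes through 180° before reaching -149.2°.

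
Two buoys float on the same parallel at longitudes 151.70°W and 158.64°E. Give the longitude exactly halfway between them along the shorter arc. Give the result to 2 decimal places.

Signed shortest Δλ from -151.70° to +158.64° is -49.66°.
Midpoint longitude = -151.70° + (-49.66°)/2 = -151.70° − 24.83° = -176.53°.
(The naïve average (-151.70 + +158.64)/2 = 3.47° is on the wrong side of the globe.)

176.53°W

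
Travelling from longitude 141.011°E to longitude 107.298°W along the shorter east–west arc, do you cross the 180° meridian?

Yes

Naïve |-107.298 − 141.011| = 248.309° > 180°, so the shorter arc goes the other way round — across 180°.
Signed shortest Δλ = ((-107.298 − 141.011 + 180) mod 360) − 180 = 111.691°.
Going east by 111.691° from +141.011° passes through 180° before reaching -107.298°.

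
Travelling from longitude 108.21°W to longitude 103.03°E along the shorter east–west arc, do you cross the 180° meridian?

Naïve |103.03 − -108.21| = 211.24° > 180°, so the shorter arc goes the other way round — across 180°.
Signed shortest Δλ = ((103.03 − -108.21 + 180) mod 360) − 180 = -148.76°.
Going west by 148.76° from -108.21° passes through 180° before reaching +103.03°.

Yes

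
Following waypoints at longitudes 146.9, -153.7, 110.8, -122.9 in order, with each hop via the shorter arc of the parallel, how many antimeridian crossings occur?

Leg 1: +146.9° → -153.7°, shortest Δλ = 59.4° (east) — crosses 180°.
Leg 2: -153.7° → +110.8°, shortest Δλ = -95.5° (west) — crosses 180°.
Leg 3: +110.8° → -122.9°, shortest Δλ = 126.3° (east) — crosses 180°.
Total crossings: 3.

3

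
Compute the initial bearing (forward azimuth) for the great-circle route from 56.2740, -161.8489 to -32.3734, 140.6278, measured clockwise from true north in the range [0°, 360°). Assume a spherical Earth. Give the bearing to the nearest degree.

Δλ = 140.6278 − -161.8489 = 302.4767°; wrapped into (−180°, 180°]: -57.5233°.
θ = atan2( sin Δλ · cos φ₂ , cos φ₁ · sin φ₂ − sin φ₁ · cos φ₂ · cos Δλ )
  = atan2(-0.71249, -0.67446) = -133.429° → normalised to [0°, 360°): 226.571°.

227°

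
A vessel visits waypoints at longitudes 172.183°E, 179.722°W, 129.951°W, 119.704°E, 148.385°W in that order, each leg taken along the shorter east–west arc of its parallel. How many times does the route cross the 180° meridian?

3

Leg 1: +172.183° → -179.722°, shortest Δλ = 8.095° (east) — crosses 180°.
Leg 2: -179.722° → -129.951°, shortest Δλ = 49.771° (east) — does not cross 180°.
Leg 3: -129.951° → +119.704°, shortest Δλ = -110.345° (west) — crosses 180°.
Leg 4: +119.704° → -148.385°, shortest Δλ = 91.911° (east) — crosses 180°.
Total crossings: 3.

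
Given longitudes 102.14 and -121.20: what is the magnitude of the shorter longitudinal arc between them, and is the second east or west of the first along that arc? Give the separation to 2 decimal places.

136.66° east

Raw difference: -121.20 − 102.14 = -223.34°.
Normalise into (−180°, 180°]: -223.34° + 360° = 136.66°.
Positive ⇒ the second point lies to the east; separation 136.66°.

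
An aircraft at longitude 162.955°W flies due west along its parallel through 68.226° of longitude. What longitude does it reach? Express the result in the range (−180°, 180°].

128.819°E

Start at -162.955°; shift −68.226° → -231.181°.
-231.181° lies outside (−180°, 180°]; add 360° → +128.819°.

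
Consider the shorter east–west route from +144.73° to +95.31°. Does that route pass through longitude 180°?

No

Signed shortest Δλ = ((95.31 − 144.73 + 180) mod 360) − 180 = -49.42°.
Going west by 49.42° from +144.73° reaches +95.31° without touching 180°.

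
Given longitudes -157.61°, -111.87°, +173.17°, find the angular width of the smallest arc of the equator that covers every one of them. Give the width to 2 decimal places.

74.96°

Sort the longitudes: -157.61°, -111.87°, +173.17°.
Eastward gaps between consecutive values (wrapping around): 45.74°, 285.04°, 29.22°.
Largest gap = 285.04° ⇒ minimal covering band is its complement: 360° − 285.04° = 74.96°.
Band runs from +173.17° eastward to -111.87°, crossing the antimeridian.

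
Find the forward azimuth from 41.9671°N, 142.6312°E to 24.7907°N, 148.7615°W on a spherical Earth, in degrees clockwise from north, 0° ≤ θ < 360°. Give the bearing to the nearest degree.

84°

Δλ = -148.7615 − 142.6312 = -291.3927°; wrapped into (−180°, 180°]: 68.6073°.
θ = atan2( sin Δλ · cos φ₂ , cos φ₁ · sin φ₂ − sin φ₁ · cos φ₂ · cos Δλ )
  = atan2(0.84530, 0.09033) = 83.901° → normalised to [0°, 360°): 83.901°.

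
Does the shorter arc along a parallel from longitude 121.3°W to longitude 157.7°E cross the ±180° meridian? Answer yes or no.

Naïve |157.7 − -121.3| = 279.0° > 180°, so the shorter arc goes the other way round — across 180°.
Signed shortest Δλ = ((157.7 − -121.3 + 180) mod 360) − 180 = -81.0°.
Going west by 81.0° from -121.3° passes through 180° before reaching +157.7°.

Yes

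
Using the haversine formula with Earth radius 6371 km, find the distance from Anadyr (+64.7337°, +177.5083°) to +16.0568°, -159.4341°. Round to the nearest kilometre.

5686 km

Δλ = -159.4341 − 177.5083 = -336.9424°; wrapped into (−180°, 180°]: 23.0576°.
Δφ = 16.0568 − 64.7337 = -48.6769°.
a = sin²(Δφ/2) + cos φ₁ · cos φ₂ · sin²(Δλ/2) = 0.186232.
c = 2·atan2(√a, √(1−a)) = 0.89241 rad → d = 6371·c ≈ 5685.55 km.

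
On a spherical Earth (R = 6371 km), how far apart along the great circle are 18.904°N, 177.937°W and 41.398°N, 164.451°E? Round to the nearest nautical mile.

Δλ = 164.451 − -177.937 = 342.388°; wrapped into (−180°, 180°]: -17.612°.
Δφ = 41.398 − 18.904 = 22.494°.
a = sin²(Δφ/2) + cos φ₁ · cos φ₂ · sin²(Δλ/2) = 0.054672.
c = 2·atan2(√a, √(1−a)) = 0.47201 rad → d = 6371·c ≈ 3007.19 km ≈ 1623.75 nmi.

1624 nmi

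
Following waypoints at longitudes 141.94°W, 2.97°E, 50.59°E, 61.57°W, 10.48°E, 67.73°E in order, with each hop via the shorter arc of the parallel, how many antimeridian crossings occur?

Leg 1: -141.94° → +2.97°, shortest Δλ = 144.91° (east) — does not cross 180°.
Leg 2: +2.97° → +50.59°, shortest Δλ = 47.62° (east) — does not cross 180°.
Leg 3: +50.59° → -61.57°, shortest Δλ = -112.16° (west) — does not cross 180°.
Leg 4: -61.57° → +10.48°, shortest Δλ = 72.05° (east) — does not cross 180°.
Leg 5: +10.48° → +67.73°, shortest Δλ = 57.25° (east) — does not cross 180°.
Total crossings: 0.

0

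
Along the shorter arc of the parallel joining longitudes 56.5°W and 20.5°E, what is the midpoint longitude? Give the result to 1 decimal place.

18.0°W

Signed shortest Δλ from -56.5° to +20.5° is +77.0°.
Midpoint longitude = -56.5° + (+77.0°)/2 = -56.5° + 38.5° = -18.0°.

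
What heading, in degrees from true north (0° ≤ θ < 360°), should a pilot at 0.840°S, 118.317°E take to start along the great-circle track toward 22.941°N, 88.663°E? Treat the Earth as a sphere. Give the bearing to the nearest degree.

Δλ = 88.663 − 118.317 = -29.654°.
θ = atan2( sin Δλ · cos φ₂ , cos φ₁ · sin φ₂ − sin φ₁ · cos φ₂ · cos Δλ )
  = atan2(-0.45563, 0.40147) = -48.615° → normalised to [0°, 360°): 311.385°.

311°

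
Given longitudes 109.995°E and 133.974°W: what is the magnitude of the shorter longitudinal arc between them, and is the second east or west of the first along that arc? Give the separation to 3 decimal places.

Raw difference: -133.974 − 109.995 = -243.969°.
Normalise into (−180°, 180°]: -243.969° + 360° = 116.031°.
Positive ⇒ the second point lies to the east; separation 116.031°.

116.031° east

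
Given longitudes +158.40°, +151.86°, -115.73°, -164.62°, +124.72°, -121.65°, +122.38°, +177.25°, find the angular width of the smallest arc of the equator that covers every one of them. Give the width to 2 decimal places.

Sort the longitudes: -164.62°, -121.65°, -115.73°, +122.38°, +124.72°, +151.86°, +158.40°, +177.25°.
Eastward gaps between consecutive values (wrapping around): 42.97°, 5.92°, 238.11°, 2.34°, 27.14°, 6.54°, 18.85°, 18.13°.
Largest gap = 238.11° ⇒ minimal covering band is its complement: 360° − 238.11° = 121.89°.
Band runs from +122.38° eastward to -115.73°, crossing the antimeridian.

121.89°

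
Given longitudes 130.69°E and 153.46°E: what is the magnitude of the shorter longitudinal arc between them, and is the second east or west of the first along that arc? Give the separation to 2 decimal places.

22.77° east

Raw difference: 153.46 − 130.69 = 22.77°.
Normalise into (−180°, 180°]: 22.77° stays 22.77°.
Positive ⇒ the second point lies to the east; separation 22.77°.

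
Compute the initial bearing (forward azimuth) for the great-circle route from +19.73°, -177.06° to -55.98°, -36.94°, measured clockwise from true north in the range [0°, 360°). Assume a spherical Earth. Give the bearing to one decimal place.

150.5°

Δλ = -36.94 − -177.06 = 140.12°.
θ = atan2( sin Δλ · cos φ₂ , cos φ₁ · sin φ₂ − sin φ₁ · cos φ₂ · cos Δλ )
  = atan2(0.35873, -0.63524) = 150.546° → normalised to [0°, 360°): 150.546°.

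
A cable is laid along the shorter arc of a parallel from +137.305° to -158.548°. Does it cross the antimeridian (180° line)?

Yes

Naïve |-158.548 − 137.305| = 295.853° > 180°, so the shorter arc goes the other way round — across 180°.
Signed shortest Δλ = ((-158.548 − 137.305 + 180) mod 360) − 180 = 64.147°.
Going east by 64.147° from +137.305° passes through 180° before reaching -158.548°.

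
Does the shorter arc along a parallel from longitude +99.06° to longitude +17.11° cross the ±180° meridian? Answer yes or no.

No

Signed shortest Δλ = ((17.11 − 99.06 + 180) mod 360) − 180 = -81.95°.
Going west by 81.95° from +99.06° reaches +17.11° without touching 180°.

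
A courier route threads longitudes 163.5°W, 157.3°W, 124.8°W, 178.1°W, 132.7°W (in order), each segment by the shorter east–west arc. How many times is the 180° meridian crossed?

0

Leg 1: -163.5° → -157.3°, shortest Δλ = 6.2° (east) — does not cross 180°.
Leg 2: -157.3° → -124.8°, shortest Δλ = 32.5° (east) — does not cross 180°.
Leg 3: -124.8° → -178.1°, shortest Δλ = -53.3° (west) — does not cross 180°.
Leg 4: -178.1° → -132.7°, shortest Δλ = 45.4° (east) — does not cross 180°.
Total crossings: 0.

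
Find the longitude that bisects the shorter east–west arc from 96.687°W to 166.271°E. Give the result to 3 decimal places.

Signed shortest Δλ from -96.687° to +166.271° is -97.042°.
Midpoint longitude = -96.687° + (-97.042°)/2 = -96.687° − 48.521° = -145.208°.
(The naïve average (-96.687 + +166.271)/2 = 34.792° is on the wrong side of the globe.)

145.208°W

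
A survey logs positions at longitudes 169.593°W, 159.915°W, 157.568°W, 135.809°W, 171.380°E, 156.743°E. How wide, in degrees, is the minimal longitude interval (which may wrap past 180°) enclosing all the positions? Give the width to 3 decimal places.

Sort the longitudes: -169.593°, -159.915°, -157.568°, -135.809°, +156.743°, +171.380°.
Eastward gaps between consecutive values (wrapping around): 9.678°, 2.347°, 21.759°, 292.552°, 14.637°, 19.027°.
Largest gap = 292.552° ⇒ minimal covering band is its complement: 360° − 292.552° = 67.448°.
Band runs from +156.743° eastward to -135.809°, crossing the antimeridian.

67.448°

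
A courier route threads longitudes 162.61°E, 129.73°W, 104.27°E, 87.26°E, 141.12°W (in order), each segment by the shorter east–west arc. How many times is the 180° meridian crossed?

3

Leg 1: +162.61° → -129.73°, shortest Δλ = 67.66° (east) — crosses 180°.
Leg 2: -129.73° → +104.27°, shortest Δλ = -126.0° (west) — crosses 180°.
Leg 3: +104.27° → +87.26°, shortest Δλ = -17.01° (west) — does not cross 180°.
Leg 4: +87.26° → -141.12°, shortest Δλ = 131.62° (east) — crosses 180°.
Total crossings: 3.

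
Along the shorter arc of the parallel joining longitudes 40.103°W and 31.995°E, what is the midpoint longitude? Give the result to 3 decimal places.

Signed shortest Δλ from -40.103° to +31.995° is +72.098°.
Midpoint longitude = -40.103° + (+72.098°)/2 = -40.103° + 36.049° = -4.054°.

4.054°W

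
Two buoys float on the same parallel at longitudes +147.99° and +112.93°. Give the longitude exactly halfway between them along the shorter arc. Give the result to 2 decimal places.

+130.46°

Signed shortest Δλ from +147.99° to +112.93° is -35.06°.
Midpoint longitude = +147.99° + (-35.06°)/2 = +147.99° − 17.53° = +130.46°.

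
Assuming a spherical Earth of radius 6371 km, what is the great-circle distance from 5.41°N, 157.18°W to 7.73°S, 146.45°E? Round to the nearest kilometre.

Δλ = 146.45 − -157.18 = 303.63°; wrapped into (−180°, 180°]: -56.37°.
Δφ = -7.73 − 5.41 = -13.14°.
a = sin²(Δφ/2) + cos φ₁ · cos φ₂ · sin²(Δλ/2) = 0.233166.
c = 2·atan2(√a, √(1−a)) = 1.00786 rad → d = 6371·c ≈ 6421.10 km.

6421 km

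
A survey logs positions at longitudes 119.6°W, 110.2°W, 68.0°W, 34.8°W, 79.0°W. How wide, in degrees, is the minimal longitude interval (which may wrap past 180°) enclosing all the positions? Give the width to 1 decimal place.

Sort the longitudes: -119.6°, -110.2°, -79.0°, -68.0°, -34.8°.
Eastward gaps between consecutive values (wrapping around): 9.4°, 31.2°, 11.0°, 33.2°, 275.2°.
Largest gap = 275.2° ⇒ minimal covering band is its complement: 360° − 275.2° = 84.8°.
Band runs from -119.6° eastward to -34.8°.

84.8°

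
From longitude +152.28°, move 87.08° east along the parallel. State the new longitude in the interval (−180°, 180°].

Start at +152.28°; shift +87.08° → +239.36°.
+239.36° lies outside (−180°, 180°]; subtract 360° → -120.64°.

-120.64°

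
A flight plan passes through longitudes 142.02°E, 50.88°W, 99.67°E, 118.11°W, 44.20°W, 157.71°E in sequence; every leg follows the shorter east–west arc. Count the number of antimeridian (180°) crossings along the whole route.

Leg 1: +142.02° → -50.88°, shortest Δλ = 167.1° (east) — crosses 180°.
Leg 2: -50.88° → +99.67°, shortest Δλ = 150.55° (east) — does not cross 180°.
Leg 3: +99.67° → -118.11°, shortest Δλ = 142.22° (east) — crosses 180°.
Leg 4: -118.11° → -44.20°, shortest Δλ = 73.91° (east) — does not cross 180°.
Leg 5: -44.20° → +157.71°, shortest Δλ = -158.09° (west) — crosses 180°.
Total crossings: 3.

3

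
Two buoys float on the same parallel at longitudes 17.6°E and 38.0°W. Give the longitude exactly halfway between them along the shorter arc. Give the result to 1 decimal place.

10.2°W

Signed shortest Δλ from +17.6° to -38.0° is -55.6°.
Midpoint longitude = +17.6° + (-55.6°)/2 = +17.6° − 27.8° = -10.2°.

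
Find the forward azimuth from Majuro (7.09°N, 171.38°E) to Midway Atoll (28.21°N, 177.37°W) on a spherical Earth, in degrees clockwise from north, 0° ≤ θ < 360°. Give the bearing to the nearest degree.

25°

Δλ = -177.37 − 171.38 = -348.75°; wrapped into (−180°, 180°]: 11.25°.
θ = atan2( sin Δλ · cos φ₂ , cos φ₁ · sin φ₂ − sin φ₁ · cos φ₂ · cos Δλ )
  = atan2(0.17192, 0.36241) = 25.378° → normalised to [0°, 360°): 25.378°.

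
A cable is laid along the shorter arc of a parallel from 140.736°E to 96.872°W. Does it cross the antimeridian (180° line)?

Naïve |-96.872 − 140.736| = 237.608° > 180°, so the shorter arc goes the other way round — across 180°.
Signed shortest Δλ = ((-96.872 − 140.736 + 180) mod 360) − 180 = 122.392°.
Going east by 122.392° from +140.736° passes through 180° before reaching -96.872°.

Yes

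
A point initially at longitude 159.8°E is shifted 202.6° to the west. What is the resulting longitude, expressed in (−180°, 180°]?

Start at +159.8°; shift −202.6° → -42.8°.
-42.8° already lies in (−180°, 180°].

42.8°W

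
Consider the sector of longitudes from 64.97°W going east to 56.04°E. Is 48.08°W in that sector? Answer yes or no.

Yes

Band width going east from -64.97° to +56.04°: ((56.04 − -64.97) mod 360) = 121.01°.
Offset of -48.08° east of the west edge: ((-48.08 − -64.97) mod 360) = 16.89°.
16.89° ≤ 121.01° ⇒ inside.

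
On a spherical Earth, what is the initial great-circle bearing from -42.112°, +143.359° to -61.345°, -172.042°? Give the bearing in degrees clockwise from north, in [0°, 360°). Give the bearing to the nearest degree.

141°

Δλ = -172.042 − 143.359 = -315.401°; wrapped into (−180°, 180°]: 44.599°.
θ = atan2( sin Δλ · cos φ₂ , cos φ₁ · sin φ₂ − sin φ₁ · cos φ₂ · cos Δλ )
  = atan2(0.33670, -0.42201) = 141.415° → normalised to [0°, 360°): 141.415°.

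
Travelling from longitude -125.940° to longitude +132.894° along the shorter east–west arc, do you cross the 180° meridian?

Naïve |132.894 − -125.940| = 258.834° > 180°, so the shorter arc goes the other way round — across 180°.
Signed shortest Δλ = ((132.894 − -125.940 + 180) mod 360) − 180 = -101.166°.
Going west by 101.166° from -125.940° passes through 180° before reaching +132.894°.

Yes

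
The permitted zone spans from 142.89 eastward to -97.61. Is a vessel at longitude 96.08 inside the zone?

No

Band width going east from +142.89° to -97.61°: ((-97.61 − 142.89) mod 360) = 119.50°.
Offset of +96.08° east of the west edge: ((96.08 − 142.89) mod 360) = 313.19°.
313.19° > 119.50° ⇒ outside.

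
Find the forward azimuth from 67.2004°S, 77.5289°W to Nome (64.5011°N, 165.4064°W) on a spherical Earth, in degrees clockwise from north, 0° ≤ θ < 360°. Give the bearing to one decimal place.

310.3°

Δλ = -165.4064 − -77.5289 = -87.8775°.
θ = atan2( sin Δλ · cos φ₂ , cos φ₁ · sin φ₂ − sin φ₁ · cos φ₂ · cos Δλ )
  = atan2(-0.43020, 0.36446) = -49.729° → normalised to [0°, 360°): 310.271°.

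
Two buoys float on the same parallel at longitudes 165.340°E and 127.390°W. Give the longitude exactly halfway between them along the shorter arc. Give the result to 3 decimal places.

Signed shortest Δλ from +165.340° to -127.390° is +67.270°.
Midpoint longitude = +165.340° + (+67.270°)/2 = +165.340° + 33.635° = +198.975°.
Normalise into (−180°, 180°]: -161.025°.
(The naïve average (+165.340 + -127.390)/2 = 18.975° is on the wrong side of the globe.)

161.025°W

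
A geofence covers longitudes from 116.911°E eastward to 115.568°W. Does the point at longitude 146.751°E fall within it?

Band width going east from +116.911° to -115.568°: ((-115.568 − 116.911) mod 360) = 127.521°.
Offset of +146.751° east of the west edge: ((146.751 − 116.911) mod 360) = 29.840°.
29.840° ≤ 127.521° ⇒ inside.

Yes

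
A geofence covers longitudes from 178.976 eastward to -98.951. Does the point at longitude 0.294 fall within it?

No

Band width going east from +178.976° to -98.951°: ((-98.951 − 178.976) mod 360) = 82.073°.
Offset of +0.294° east of the west edge: ((0.294 − 178.976) mod 360) = 181.318°.
181.318° > 82.073° ⇒ outside.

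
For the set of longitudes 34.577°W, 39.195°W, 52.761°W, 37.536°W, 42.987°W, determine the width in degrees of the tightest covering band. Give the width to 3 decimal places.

Sort the longitudes: -52.761°, -42.987°, -39.195°, -37.536°, -34.577°.
Eastward gaps between consecutive values (wrapping around): 9.774°, 3.792°, 1.659°, 2.959°, 341.816°.
Largest gap = 341.816° ⇒ minimal covering band is its complement: 360° − 341.816° = 18.184°.
Band runs from -52.761° eastward to -34.577°.

18.184°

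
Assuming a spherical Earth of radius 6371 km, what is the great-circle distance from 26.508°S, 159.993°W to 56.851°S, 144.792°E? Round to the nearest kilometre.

5476 km

Δλ = 144.792 − -159.993 = 304.785°; wrapped into (−180°, 180°]: -55.215°.
Δφ = -56.851 − -26.508 = -30.343°.
a = sin²(Δφ/2) + cos φ₁ · cos φ₂ · sin²(Δλ/2) = 0.173576.
c = 2·atan2(√a, √(1−a)) = 0.85946 rad → d = 6371·c ≈ 5475.61 km.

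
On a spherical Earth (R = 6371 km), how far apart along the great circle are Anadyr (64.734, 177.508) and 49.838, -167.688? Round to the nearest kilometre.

1869 km

Δλ = -167.688 − 177.508 = -345.196°; wrapped into (−180°, 180°]: 14.804°.
Δφ = 49.838 − 64.734 = -14.896°.
a = sin²(Δφ/2) + cos φ₁ · cos φ₂ · sin²(Δλ/2) = 0.021372.
c = 2·atan2(√a, √(1−a)) = 0.29343 rad → d = 6371·c ≈ 1869.47 km.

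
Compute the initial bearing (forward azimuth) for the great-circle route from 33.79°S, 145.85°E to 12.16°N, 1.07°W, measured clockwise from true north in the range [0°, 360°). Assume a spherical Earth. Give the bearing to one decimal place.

Δλ = -1.07 − 145.85 = -146.92°.
θ = atan2( sin Δλ · cos φ₂ , cos φ₁ · sin φ₂ − sin φ₁ · cos φ₂ · cos Δλ )
  = atan2(-0.53356, -0.28049) = -117.730° → normalised to [0°, 360°): 242.270°.

242.3°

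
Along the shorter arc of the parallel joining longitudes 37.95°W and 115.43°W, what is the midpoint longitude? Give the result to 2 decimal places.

Signed shortest Δλ from -37.95° to -115.43° is -77.48°.
Midpoint longitude = -37.95° + (-77.48°)/2 = -37.95° − 38.74° = -76.69°.

76.69°W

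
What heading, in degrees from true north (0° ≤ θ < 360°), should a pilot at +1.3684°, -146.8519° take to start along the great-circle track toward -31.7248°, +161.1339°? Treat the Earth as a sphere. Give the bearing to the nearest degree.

Δλ = 161.1339 − -146.8519 = 307.9858°; wrapped into (−180°, 180°]: -52.0142°.
θ = atan2( sin Δλ · cos φ₂ , cos φ₁ · sin φ₂ − sin φ₁ · cos φ₂ · cos Δλ )
  = atan2(-0.67040, -0.53819) = -128.757° → normalised to [0°, 360°): 231.243°.

231°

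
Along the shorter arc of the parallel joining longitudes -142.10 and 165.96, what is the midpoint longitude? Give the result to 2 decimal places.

-168.07°

Signed shortest Δλ from -142.10° to +165.96° is -51.94°.
Midpoint longitude = -142.10° + (-51.94°)/2 = -142.10° − 25.97° = -168.07°.
(The naïve average (-142.10 + +165.96)/2 = 11.93° is on the wrong side of the globe.)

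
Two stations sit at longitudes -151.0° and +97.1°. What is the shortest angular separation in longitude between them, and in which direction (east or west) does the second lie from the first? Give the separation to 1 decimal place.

Raw difference: 97.1 − -151.0 = 248.1°.
Normalise into (−180°, 180°]: 248.1° − 360° = -111.9°.
Negative ⇒ the second point lies to the west; separation 111.9°.

111.9° west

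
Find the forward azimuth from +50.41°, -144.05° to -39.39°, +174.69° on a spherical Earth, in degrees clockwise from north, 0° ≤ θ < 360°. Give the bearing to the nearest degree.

211°

Δλ = 174.69 − -144.05 = 318.74°; wrapped into (−180°, 180°]: -41.26°.
θ = atan2( sin Δλ · cos φ₂ , cos φ₁ · sin φ₂ − sin φ₁ · cos φ₂ · cos Δλ )
  = atan2(-0.50967, -0.85213) = -149.116° → normalised to [0°, 360°): 210.884°.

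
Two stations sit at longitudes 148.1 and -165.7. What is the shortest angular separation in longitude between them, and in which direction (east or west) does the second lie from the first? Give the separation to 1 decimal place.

46.2° east

Raw difference: -165.7 − 148.1 = -313.8°.
Normalise into (−180°, 180°]: -313.8° + 360° = 46.2°.
Positive ⇒ the second point lies to the east; separation 46.2°.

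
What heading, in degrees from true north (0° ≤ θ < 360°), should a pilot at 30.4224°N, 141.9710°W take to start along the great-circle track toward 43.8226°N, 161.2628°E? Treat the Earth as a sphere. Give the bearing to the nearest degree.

Δλ = 161.2628 − -141.9710 = 303.2338°; wrapped into (−180°, 180°]: -56.7662°.
θ = atan2( sin Δλ · cos φ₂ , cos φ₁ · sin φ₂ − sin φ₁ · cos φ₂ · cos Δλ )
  = atan2(-0.60348, 0.39686) = -56.670° → normalised to [0°, 360°): 303.330°.

303°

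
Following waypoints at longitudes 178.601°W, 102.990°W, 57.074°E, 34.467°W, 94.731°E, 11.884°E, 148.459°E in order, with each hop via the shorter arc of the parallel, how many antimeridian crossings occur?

0

Leg 1: -178.601° → -102.990°, shortest Δλ = 75.611° (east) — does not cross 180°.
Leg 2: -102.990° → +57.074°, shortest Δλ = 160.064° (east) — does not cross 180°.
Leg 3: +57.074° → -34.467°, shortest Δλ = -91.541° (west) — does not cross 180°.
Leg 4: -34.467° → +94.731°, shortest Δλ = 129.198° (east) — does not cross 180°.
Leg 5: +94.731° → +11.884°, shortest Δλ = -82.847° (west) — does not cross 180°.
Leg 6: +11.884° → +148.459°, shortest Δλ = 136.575° (east) — does not cross 180°.
Total crossings: 0.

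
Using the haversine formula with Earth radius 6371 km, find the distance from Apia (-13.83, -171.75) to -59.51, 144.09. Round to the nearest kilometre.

Δλ = 144.09 − -171.75 = 315.84°; wrapped into (−180°, 180°]: -44.16°.
Δφ = -59.51 − -13.83 = -45.68°.
a = sin²(Δφ/2) + cos φ₁ · cos φ₂ · sin²(Δλ/2) = 0.220284.
c = 2·atan2(√a, √(1−a)) = 0.97710 rad → d = 6371·c ≈ 6225.07 km.

6225 km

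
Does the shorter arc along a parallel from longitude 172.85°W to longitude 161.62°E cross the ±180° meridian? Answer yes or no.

Yes

Naïve |161.62 − -172.85| = 334.47° > 180°, so the shorter arc goes the other way round — across 180°.
Signed shortest Δλ = ((161.62 − -172.85 + 180) mod 360) − 180 = -25.53°.
Going west by 25.53° from -172.85° passes through 180° before reaching +161.62°.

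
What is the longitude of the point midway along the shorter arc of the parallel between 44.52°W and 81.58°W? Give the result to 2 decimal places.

63.05°W

Signed shortest Δλ from -44.52° to -81.58° is -37.06°.
Midpoint longitude = -44.52° + (-37.06°)/2 = -44.52° − 18.53° = -63.05°.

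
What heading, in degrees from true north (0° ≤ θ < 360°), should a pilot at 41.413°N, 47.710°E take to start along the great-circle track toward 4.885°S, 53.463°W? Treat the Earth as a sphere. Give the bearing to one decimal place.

273.7°

Δλ = -53.463 − 47.710 = -101.173°.
θ = atan2( sin Δλ · cos φ₂ , cos φ₁ · sin φ₂ − sin φ₁ · cos φ₂ · cos Δλ )
  = atan2(-0.97748, 0.06385) = -86.263° → normalised to [0°, 360°): 273.737°.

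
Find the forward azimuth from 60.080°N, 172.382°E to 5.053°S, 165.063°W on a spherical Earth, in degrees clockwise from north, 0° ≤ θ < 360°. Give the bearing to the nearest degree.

Δλ = -165.063 − 172.382 = -337.445°; wrapped into (−180°, 180°]: 22.555°.
θ = atan2( sin Δλ · cos φ₂ , cos φ₁ · sin φ₂ − sin φ₁ · cos φ₂ · cos Δλ )
  = atan2(0.38208, -0.84125) = 155.573° → normalised to [0°, 360°): 155.573°.

156°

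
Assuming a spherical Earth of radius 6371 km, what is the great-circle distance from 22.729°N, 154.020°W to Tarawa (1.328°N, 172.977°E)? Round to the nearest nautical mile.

Δλ = 172.977 − -154.020 = 326.997°; wrapped into (−180°, 180°]: -33.003°.
Δφ = 1.328 − 22.729 = -21.401°.
a = sin²(Δφ/2) + cos φ₁ · cos φ₂ · sin²(Δλ/2) = 0.108869.
c = 2·atan2(√a, √(1−a)) = 0.67251 rad → d = 6371·c ≈ 4284.55 km ≈ 2313.47 nmi.

2313 nmi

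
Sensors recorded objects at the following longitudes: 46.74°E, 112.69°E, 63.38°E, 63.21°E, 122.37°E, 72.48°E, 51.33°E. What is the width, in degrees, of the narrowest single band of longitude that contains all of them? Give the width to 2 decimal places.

75.63°

Sort the longitudes: +46.74°, +51.33°, +63.21°, +63.38°, +72.48°, +112.69°, +122.37°.
Eastward gaps between consecutive values (wrapping around): 4.59°, 11.88°, 0.17°, 9.10°, 40.21°, 9.68°, 284.37°.
Largest gap = 284.37° ⇒ minimal covering band is its complement: 360° − 284.37° = 75.63°.
Band runs from +46.74° eastward to +122.37°.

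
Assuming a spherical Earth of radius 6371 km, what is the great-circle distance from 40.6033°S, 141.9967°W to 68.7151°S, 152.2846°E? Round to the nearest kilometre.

4889 km

Δλ = 152.2846 − -141.9967 = 294.2813°; wrapped into (−180°, 180°]: -65.7187°.
Δφ = -68.7151 − -40.6033 = -28.1118°.
a = sin²(Δφ/2) + cos φ₁ · cos φ₂ · sin²(Δλ/2) = 0.140121.
c = 2·atan2(√a, √(1−a)) = 0.76734 rad → d = 6371·c ≈ 4888.74 km.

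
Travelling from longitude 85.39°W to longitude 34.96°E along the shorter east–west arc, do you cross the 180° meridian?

Signed shortest Δλ = ((34.96 − -85.39 + 180) mod 360) − 180 = 120.35°.
Going east by 120.35° from -85.39° reaches +34.96° without touching 180°.

No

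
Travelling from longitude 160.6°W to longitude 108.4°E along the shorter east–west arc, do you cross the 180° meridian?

Yes

Naïve |108.4 − -160.6| = 269.0° > 180°, so the shorter arc goes the other way round — across 180°.
Signed shortest Δλ = ((108.4 − -160.6 + 180) mod 360) − 180 = -91.0°.
Going west by 91.0° from -160.6° passes through 180° before reaching +108.4°.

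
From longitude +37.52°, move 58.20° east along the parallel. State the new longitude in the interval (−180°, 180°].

+95.72°

Start at +37.52°; shift +58.20° → +95.72°.
+95.72° already lies in (−180°, 180°].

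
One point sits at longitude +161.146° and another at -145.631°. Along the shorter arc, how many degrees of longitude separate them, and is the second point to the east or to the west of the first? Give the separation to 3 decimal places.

53.223° east

Raw difference: -145.631 − 161.146 = -306.777°.
Normalise into (−180°, 180°]: -306.777° + 360° = 53.223°.
Positive ⇒ the second point lies to the east; separation 53.223°.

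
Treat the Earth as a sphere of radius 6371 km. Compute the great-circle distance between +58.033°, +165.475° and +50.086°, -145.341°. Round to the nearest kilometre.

3249 km

Δλ = -145.341 − 165.475 = -310.816°; wrapped into (−180°, 180°]: 49.184°.
Δφ = 50.086 − 58.033 = -7.947°.
a = sin²(Δφ/2) + cos φ₁ · cos φ₂ · sin²(Δλ/2) = 0.063633.
c = 2·atan2(√a, √(1−a)) = 0.51002 rad → d = 6371·c ≈ 3249.34 km.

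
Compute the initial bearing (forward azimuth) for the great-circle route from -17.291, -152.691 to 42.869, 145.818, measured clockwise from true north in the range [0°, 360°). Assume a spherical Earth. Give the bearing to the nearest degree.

319°

Δλ = 145.818 − -152.691 = 298.509°; wrapped into (−180°, 180°]: -61.491°.
θ = atan2( sin Δλ · cos φ₂ , cos φ₁ · sin φ₂ − sin φ₁ · cos φ₂ · cos Δλ )
  = atan2(-0.64404, 0.75355) = -40.520° → normalised to [0°, 360°): 319.480°.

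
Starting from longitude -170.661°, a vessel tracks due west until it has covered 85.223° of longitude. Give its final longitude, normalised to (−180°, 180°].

Start at -170.661°; shift −85.223° → -255.884°.
-255.884° lies outside (−180°, 180°]; add 360° → +104.116°.

+104.116°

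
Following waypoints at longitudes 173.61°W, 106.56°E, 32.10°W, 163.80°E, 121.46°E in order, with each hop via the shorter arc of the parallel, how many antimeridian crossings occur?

Leg 1: -173.61° → +106.56°, shortest Δλ = -79.83° (west) — crosses 180°.
Leg 2: +106.56° → -32.10°, shortest Δλ = -138.66° (west) — does not cross 180°.
Leg 3: -32.10° → +163.80°, shortest Δλ = -164.1° (west) — crosses 180°.
Leg 4: +163.80° → +121.46°, shortest Δλ = -42.34° (west) — does not cross 180°.
Total crossings: 2.

2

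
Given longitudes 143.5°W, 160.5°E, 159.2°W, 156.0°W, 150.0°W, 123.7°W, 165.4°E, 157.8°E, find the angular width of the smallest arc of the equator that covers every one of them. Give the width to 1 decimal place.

Sort the longitudes: -159.2°, -156.0°, -150.0°, -143.5°, -123.7°, +157.8°, +160.5°, +165.4°.
Eastward gaps between consecutive values (wrapping around): 3.2°, 6.0°, 6.5°, 19.8°, 281.5°, 2.7°, 4.9°, 35.4°.
Largest gap = 281.5° ⇒ minimal covering band is its complement: 360° − 281.5° = 78.5°.
Band runs from +157.8° eastward to -123.7°, crossing the antimeridian.

78.5°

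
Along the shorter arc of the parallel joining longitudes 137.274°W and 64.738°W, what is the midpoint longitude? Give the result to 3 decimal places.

Signed shortest Δλ from -137.274° to -64.738° is +72.536°.
Midpoint longitude = -137.274° + (+72.536°)/2 = -137.274° + 36.268° = -101.006°.

101.006°W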